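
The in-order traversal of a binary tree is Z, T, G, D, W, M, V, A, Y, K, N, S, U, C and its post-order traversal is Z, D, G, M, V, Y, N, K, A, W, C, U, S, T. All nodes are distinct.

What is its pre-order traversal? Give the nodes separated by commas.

The last element of post-order is the root; it splits in-order into left and right subtrees.
Root T: left subtree has 1 node {Z}, right has 12 {G, D, W, M, V, A, Y, K, N, S, U, C}.
  Root S: left subtree has 9 nodes {G, D, W, M, V, A, Y, K, N}, right has 2 {U, C}.
    Root W: left subtree has 2 nodes {G, D}, right has 6 {M, V, A, Y, K, N}.
      Root G: left subtree has 0 nodes { }, right has 1 {D}.
      Root A: left subtree has 2 nodes {M, V}, right has 3 {Y, K, N}.
        Root V: left subtree has 1 node {M}, right has 0 { }.
        Root K: left subtree has 1 node {Y}, right has 1 {N}.
    Root U: left subtree has 0 nodes { }, right has 1 {C}.

T, Z, S, W, G, D, A, V, M, K, Y, N, U, C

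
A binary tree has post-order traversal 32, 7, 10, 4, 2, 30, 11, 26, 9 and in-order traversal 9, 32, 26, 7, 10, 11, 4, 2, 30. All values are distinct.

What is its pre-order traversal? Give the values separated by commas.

The last element of post-order is the root; it splits in-order into left and right subtrees.
Root 9: left subtree has 0 nodes { }, right has 8 {32, 26, 7, 10, 11, 4, 2, 30}.
  Root 26: left subtree has 1 node {32}, right has 6 {7, 10, 11, 4, 2, 30}.
    Root 11: left subtree has 2 nodes {7, 10}, right has 3 {4, 2, 30}.
      Root 10: left subtree has 1 node {7}, right has 0 { }.
      Root 30: left subtree has 2 nodes {4, 2}, right has 0 { }.
        Root 2: left subtree has 1 node {4}, right has 0 { }.

9, 26, 32, 11, 10, 7, 30, 2, 4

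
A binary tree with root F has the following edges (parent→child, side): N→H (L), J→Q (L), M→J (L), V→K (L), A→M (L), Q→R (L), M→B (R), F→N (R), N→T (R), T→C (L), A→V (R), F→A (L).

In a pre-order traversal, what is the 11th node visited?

H

Pre-order visits the node, then its left subtree, then its right subtree.
Visit F.
At F: go left to A.
  Visit A.
  At A: go left to M.
    Visit M.
    At M: go left to J.
      Visit J.
      At J: go left to Q.
        Visit Q.
        At Q: go left to R.
          R is a leaf — visit R.
        At Q: no right child.
      At J: no right child.
    At M: go right to B.
      B is a leaf — visit B.
  At A: go right to V.
    Visit V.
    At V: go left to K.
      K is a leaf — visit K.
    At V: no right child.
At F: go right to N.
  Visit N.
  At N: go left to H.
    H is a leaf — visit H.
  At N: go right to T.
    Visit T.
    At T: go left to C.
      C is a leaf — visit C.
    At T: no right child.
Full pre-order sequence: F, A, M, J, Q, R, B, V, K, N, H, T, C.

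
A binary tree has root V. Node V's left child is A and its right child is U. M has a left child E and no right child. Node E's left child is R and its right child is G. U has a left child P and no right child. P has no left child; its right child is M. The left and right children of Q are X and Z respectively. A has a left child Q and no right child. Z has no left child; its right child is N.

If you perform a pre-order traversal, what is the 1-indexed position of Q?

Pre-order visits the node, then its left subtree, then its right subtree.
Visit V.
At V: go left to A.
  Visit A.
  At A: go left to Q.
    Visit Q.
    At Q: go left to X.
      X is a leaf — visit X.
    At Q: go right to Z.
      Visit Z.
      At Z: no left child.
      At Z: go right to N.
        N is a leaf — visit N.
  At A: no right child.
At V: go right to U.
  Visit U.
  At U: go left to P.
    Visit P.
    At P: no left child.
    At P: go right to M.
      Visit M.
      At M: go left to E.
        Visit E.
        At E: go left to R.
          R is a leaf — visit R.
        At E: go right to G.
          G is a leaf — visit G.
      At M: no right child.
  At U: no right child.
Full pre-order sequence: V, A, Q, X, Z, N, U, P, M, E, R, G.

3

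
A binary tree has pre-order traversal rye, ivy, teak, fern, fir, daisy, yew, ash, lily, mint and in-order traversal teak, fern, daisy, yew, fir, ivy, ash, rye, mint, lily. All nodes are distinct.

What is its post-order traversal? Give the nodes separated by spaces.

yew daisy fir fern teak ash ivy mint lily rye

The first element of pre-order is the root; it splits in-order into left and right subtrees.
Root rye: left subtree has 7 nodes {teak, fern, daisy, yew, fir, ivy, ash}, right has 2 {mint, lily}.
  Root ivy: left subtree has 5 nodes {teak, fern, daisy, yew, fir}, right has 1 {ash}.
    Root teak: left subtree has 0 nodes { }, right has 4 {fern, daisy, yew, fir}.
      Root fern: left subtree has 0 nodes { }, right has 3 {daisy, yew, fir}.
        Root fir: left subtree has 2 nodes {daisy, yew}, right has 0 { }.
          Root daisy: left subtree has 0 nodes { }, right has 1 {yew}.
  Root lily: left subtree has 1 node {mint}, right has 0 { }.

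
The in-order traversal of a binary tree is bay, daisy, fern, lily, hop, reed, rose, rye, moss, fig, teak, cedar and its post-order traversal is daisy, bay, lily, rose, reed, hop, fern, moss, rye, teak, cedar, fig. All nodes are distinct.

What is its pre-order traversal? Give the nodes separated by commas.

fig, rye, fern, bay, daisy, hop, lily, reed, rose, moss, cedar, teak

The last element of post-order is the root; it splits in-order into left and right subtrees.
Root fig: left subtree has 9 nodes {bay, daisy, fern, lily, hop, reed, rose, rye, moss}, right has 2 {teak, cedar}.
  Root rye: left subtree has 7 nodes {bay, daisy, fern, lily, hop, reed, rose}, right has 1 {moss}.
    Root fern: left subtree has 2 nodes {bay, daisy}, right has 4 {lily, hop, reed, rose}.
      Root bay: left subtree has 0 nodes { }, right has 1 {daisy}.
      Root hop: left subtree has 1 node {lily}, right has 2 {reed, rose}.
        Root reed: left subtree has 0 nodes { }, right has 1 {rose}.
  Root cedar: left subtree has 1 node {teak}, right has 0 { }.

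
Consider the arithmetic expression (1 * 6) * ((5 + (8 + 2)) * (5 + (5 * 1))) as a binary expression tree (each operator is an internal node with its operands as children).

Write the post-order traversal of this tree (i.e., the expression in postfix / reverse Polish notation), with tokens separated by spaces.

1 6 * 5 8 2 + + 5 5 1 * + * *

Post-order on an expression tree gives postfix notation: for each operator, emit left operand, right operand, then the operator.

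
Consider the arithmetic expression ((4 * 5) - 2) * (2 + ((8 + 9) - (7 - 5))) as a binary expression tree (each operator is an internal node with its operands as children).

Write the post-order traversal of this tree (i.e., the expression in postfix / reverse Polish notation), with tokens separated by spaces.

4 5 * 2 - 2 8 9 + 7 5 - - + *

Post-order on an expression tree gives postfix notation: for each operator, emit left operand, right operand, then the operator.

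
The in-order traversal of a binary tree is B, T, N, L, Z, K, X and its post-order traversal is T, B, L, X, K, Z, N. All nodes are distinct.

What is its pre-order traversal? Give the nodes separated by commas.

The last element of post-order is the root; it splits in-order into left and right subtrees.
Root N: left subtree has 2 nodes {B, T}, right has 4 {L, Z, K, X}.
  Root B: left subtree has 0 nodes { }, right has 1 {T}.
  Root Z: left subtree has 1 node {L}, right has 2 {K, X}.
    Root K: left subtree has 0 nodes { }, right has 1 {X}.

N, B, T, Z, L, K, X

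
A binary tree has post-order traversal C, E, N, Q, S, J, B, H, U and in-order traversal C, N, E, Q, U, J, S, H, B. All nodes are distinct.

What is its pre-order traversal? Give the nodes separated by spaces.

U Q N C E H J S B

The last element of post-order is the root; it splits in-order into left and right subtrees.
Root U: left subtree has 4 nodes {C, N, E, Q}, right has 4 {J, S, H, B}.
  Root Q: left subtree has 3 nodes {C, N, E}, right has 0 { }.
    Root N: left subtree has 1 node {C}, right has 1 {E}.
  Root H: left subtree has 2 nodes {J, S}, right has 1 {B}.
    Root J: left subtree has 0 nodes { }, right has 1 {S}.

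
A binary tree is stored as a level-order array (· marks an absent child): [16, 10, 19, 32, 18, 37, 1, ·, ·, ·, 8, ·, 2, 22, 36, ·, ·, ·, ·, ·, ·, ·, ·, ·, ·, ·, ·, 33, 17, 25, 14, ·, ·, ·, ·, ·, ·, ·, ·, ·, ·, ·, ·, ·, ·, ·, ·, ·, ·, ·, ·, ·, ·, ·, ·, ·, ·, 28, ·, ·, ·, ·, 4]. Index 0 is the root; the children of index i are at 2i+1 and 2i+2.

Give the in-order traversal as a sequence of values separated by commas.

In-order visits the left subtree, then the node, then the right subtree.
At 16: go left to 10.
  At 10: go left to 32.
    32 is a leaf — visit 32.
  Visit 10.
  At 10: go right to 18.
    At 18: no left child.
    Visit 18.
    At 18: go right to 8.
      8 is a leaf — visit 8.
Visit 16.
At 16: go right to 19.
  At 19: go left to 37.
    At 37: no left child.
    Visit 37.
    At 37: go right to 2.
      2 is a leaf — visit 2.
  Visit 19.
  At 19: go right to 1.
    At 1: go left to 22.
      At 22: go left to 33.
        33 is a leaf — visit 33.
      Visit 22.
      At 22: go right to 17.
        At 17: go left to 28.
          28 is a leaf — visit 28.
        Visit 17.
        At 17: no right child.
    Visit 1.
    At 1: go right to 36.
      At 36: go left to 25.
        25 is a leaf — visit 25.
      Visit 36.
      At 36: go right to 14.
        At 14: no left child.
        Visit 14.
        At 14: go right to 4.
          4 is a leaf — visit 4.

32, 10, 18, 8, 16, 37, 2, 19, 33, 22, 28, 17, 1, 25, 36, 14, 4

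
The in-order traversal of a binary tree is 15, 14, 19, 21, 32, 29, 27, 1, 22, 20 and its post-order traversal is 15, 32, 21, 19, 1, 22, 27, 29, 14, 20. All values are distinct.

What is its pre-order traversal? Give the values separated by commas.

20, 14, 15, 29, 19, 21, 32, 27, 22, 1

The last element of post-order is the root; it splits in-order into left and right subtrees.
Root 20: left subtree has 9 nodes {15, 14, 19, 21, 32, 29, 27, 1, 22}, right has 0 { }.
  Root 14: left subtree has 1 node {15}, right has 7 {19, 21, 32, 29, 27, 1, 22}.
    Root 29: left subtree has 3 nodes {19, 21, 32}, right has 3 {27, 1, 22}.
      Root 19: left subtree has 0 nodes { }, right has 2 {21, 32}.
        Root 21: left subtree has 0 nodes { }, right has 1 {32}.
      Root 27: left subtree has 0 nodes { }, right has 2 {1, 22}.
        Root 22: left subtree has 1 node {1}, right has 0 { }.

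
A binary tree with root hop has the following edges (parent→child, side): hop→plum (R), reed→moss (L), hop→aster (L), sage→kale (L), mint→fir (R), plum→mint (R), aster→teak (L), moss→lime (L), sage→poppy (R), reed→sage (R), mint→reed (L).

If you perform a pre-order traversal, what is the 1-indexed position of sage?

9

Pre-order visits the node, then its left subtree, then its right subtree.
Visit hop.
At hop: go left to aster.
  Visit aster.
  At aster: go left to teak.
    teak is a leaf — visit teak.
  At aster: no right child.
At hop: go right to plum.
  Visit plum.
  At plum: no left child.
  At plum: go right to mint.
    Visit mint.
    At mint: go left to reed.
      Visit reed.
      At reed: go left to moss.
        Visit moss.
        At moss: go left to lime.
          lime is a leaf — visit lime.
        At moss: no right child.
      At reed: go right to sage.
        Visit sage.
        At sage: go left to kale.
          kale is a leaf — visit kale.
        At sage: go right to poppy.
          poppy is a leaf — visit poppy.
    At mint: go right to fir.
      fir is a leaf — visit fir.
Full pre-order sequence: hop, aster, teak, plum, mint, reed, moss, lime, sage, kale, poppy, fir.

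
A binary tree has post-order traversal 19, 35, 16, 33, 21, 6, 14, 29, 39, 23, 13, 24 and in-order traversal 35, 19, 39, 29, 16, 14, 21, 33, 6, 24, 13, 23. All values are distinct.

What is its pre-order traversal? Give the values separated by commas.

The last element of post-order is the root; it splits in-order into left and right subtrees.
Root 24: left subtree has 9 nodes {35, 19, 39, 29, 16, 14, 21, 33, 6}, right has 2 {13, 23}.
  Root 39: left subtree has 2 nodes {35, 19}, right has 6 {29, 16, 14, 21, 33, 6}.
    Root 35: left subtree has 0 nodes { }, right has 1 {19}.
    Root 29: left subtree has 0 nodes { }, right has 5 {16, 14, 21, 33, 6}.
      Root 14: left subtree has 1 node {16}, right has 3 {21, 33, 6}.
        Root 6: left subtree has 2 nodes {21, 33}, right has 0 { }.
          Root 21: left subtree has 0 nodes { }, right has 1 {33}.
  Root 13: left subtree has 0 nodes { }, right has 1 {23}.

24, 39, 35, 19, 29, 14, 16, 6, 21, 33, 13, 23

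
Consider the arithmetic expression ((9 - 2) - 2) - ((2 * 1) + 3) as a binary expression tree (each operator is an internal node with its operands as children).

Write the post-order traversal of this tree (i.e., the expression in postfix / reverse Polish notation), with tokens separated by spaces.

Post-order on an expression tree gives postfix notation: for each operator, emit left operand, right operand, then the operator.

9 2 - 2 - 2 1 * 3 + -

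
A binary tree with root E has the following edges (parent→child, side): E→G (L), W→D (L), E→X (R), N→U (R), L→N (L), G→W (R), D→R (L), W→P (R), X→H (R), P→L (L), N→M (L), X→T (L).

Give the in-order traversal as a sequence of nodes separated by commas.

In-order visits the left subtree, then the node, then the right subtree.
At E: go left to G.
  At G: no left child.
  Visit G.
  At G: go right to W.
    At W: go left to D.
      At D: go left to R.
        R is a leaf — visit R.
      Visit D.
      At D: no right child.
    Visit W.
    At W: go right to P.
      At P: go left to L.
        At L: go left to N.
          At N: go left to M.
            M is a leaf — visit M.
          Visit N.
          At N: go right to U.
            U is a leaf — visit U.
        Visit L.
        At L: no right child.
      Visit P.
      At P: no right child.
Visit E.
At E: go right to X.
  At X: go left to T.
    T is a leaf — visit T.
  Visit X.
  At X: go right to H.
    H is a leaf — visit H.

G, R, D, W, M, N, U, L, P, E, T, X, H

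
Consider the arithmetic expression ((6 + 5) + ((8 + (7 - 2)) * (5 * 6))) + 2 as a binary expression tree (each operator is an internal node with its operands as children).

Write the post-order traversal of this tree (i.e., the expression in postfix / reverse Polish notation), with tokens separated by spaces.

Post-order on an expression tree gives postfix notation: for each operator, emit left operand, right operand, then the operator.

6 5 + 8 7 2 - + 5 6 * * + 2 +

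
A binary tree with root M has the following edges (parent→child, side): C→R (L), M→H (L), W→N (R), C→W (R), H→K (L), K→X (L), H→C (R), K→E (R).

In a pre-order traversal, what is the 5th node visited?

Pre-order visits the node, then its left subtree, then its right subtree.
Visit M.
At M: go left to H.
  Visit H.
  At H: go left to K.
    Visit K.
    At K: go left to X.
      X is a leaf — visit X.
    At K: go right to E.
      E is a leaf — visit E.
  At H: go right to C.
    Visit C.
    At C: go left to R.
      R is a leaf — visit R.
    At C: go right to W.
      Visit W.
      At W: no left child.
      At W: go right to N.
        N is a leaf — visit N.
At M: no right child.
Full pre-order sequence: M, H, K, X, E, C, R, W, N.

E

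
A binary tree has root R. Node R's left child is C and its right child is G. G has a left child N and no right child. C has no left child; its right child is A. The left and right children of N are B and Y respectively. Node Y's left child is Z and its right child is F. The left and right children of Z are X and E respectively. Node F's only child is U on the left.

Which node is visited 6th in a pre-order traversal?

B

Pre-order visits the node, then its left subtree, then its right subtree.
Visit R.
At R: go left to C.
  Visit C.
  At C: no left child.
  At C: go right to A.
    A is a leaf — visit A.
At R: go right to G.
  Visit G.
  At G: go left to N.
    Visit N.
    At N: go left to B.
      B is a leaf — visit B.
    At N: go right to Y.
      Visit Y.
      At Y: go left to Z.
        Visit Z.
        At Z: go left to X.
          X is a leaf — visit X.
        At Z: go right to E.
          E is a leaf — visit E.
      At Y: go right to F.
        Visit F.
        At F: go left to U.
          U is a leaf — visit U.
        At F: no right child.
  At G: no right child.
Full pre-order sequence: R, C, A, G, N, B, Y, Z, X, E, F, U.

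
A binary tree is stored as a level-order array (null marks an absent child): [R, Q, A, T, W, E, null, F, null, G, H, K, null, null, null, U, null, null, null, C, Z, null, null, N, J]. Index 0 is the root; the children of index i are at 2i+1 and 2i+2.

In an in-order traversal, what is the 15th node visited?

A

In-order visits the left subtree, then the node, then the right subtree.
At R: go left to Q.
  At Q: go left to T.
    At T: go left to F.
      At F: go left to U.
        U is a leaf — visit U.
      Visit F.
      At F: no right child.
    Visit T.
    At T: no right child.
  Visit Q.
  At Q: go right to W.
    At W: go left to G.
      At G: go left to C.
        C is a leaf — visit C.
      Visit G.
      At G: go right to Z.
        Z is a leaf — visit Z.
    Visit W.
    At W: go right to H.
      H is a leaf — visit H.
Visit R.
At R: go right to A.
  At A: go left to E.
    At E: go left to K.
      At K: go left to N.
        N is a leaf — visit N.
      Visit K.
      At K: go right to J.
        J is a leaf — visit J.
    Visit E.
    At E: no right child.
  Visit A.
  At A: no right child.
Full in-order sequence: U, F, T, Q, C, G, Z, W, H, R, N, K, J, E, A.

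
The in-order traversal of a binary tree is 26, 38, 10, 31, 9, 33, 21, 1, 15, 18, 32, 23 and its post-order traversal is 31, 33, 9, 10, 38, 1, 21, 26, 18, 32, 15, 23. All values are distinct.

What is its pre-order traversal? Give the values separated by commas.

The last element of post-order is the root; it splits in-order into left and right subtrees.
Root 23: left subtree has 11 nodes {26, 38, 10, 31, 9, 33, 21, 1, 15, 18, 32}, right has 0 { }.
  Root 15: left subtree has 8 nodes {26, 38, 10, 31, 9, 33, 21, 1}, right has 2 {18, 32}.
    Root 26: left subtree has 0 nodes { }, right has 7 {38, 10, 31, 9, 33, 21, 1}.
      Root 21: left subtree has 5 nodes {38, 10, 31, 9, 33}, right has 1 {1}.
        Root 38: left subtree has 0 nodes { }, right has 4 {10, 31, 9, 33}.
          Root 10: left subtree has 0 nodes { }, right has 3 {31, 9, 33}.
            Root 9: left subtree has 1 node {31}, right has 1 {33}.
    Root 32: left subtree has 1 node {18}, right has 0 { }.

23, 15, 26, 21, 38, 10, 9, 31, 33, 1, 32, 18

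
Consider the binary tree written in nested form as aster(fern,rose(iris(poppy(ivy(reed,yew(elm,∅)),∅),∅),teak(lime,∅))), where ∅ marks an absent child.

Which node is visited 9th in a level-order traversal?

Level-order visits nodes level by level from the root, left to right within each level.
Level 0: aster
Level 1: fern, rose
Level 2: iris, teak
Level 3: poppy, lime
Level 4: ivy
Level 5: reed, yew
Level 6: elm
Full level-order sequence: aster, fern, rose, iris, teak, poppy, lime, ivy, reed, yew, elm.

reed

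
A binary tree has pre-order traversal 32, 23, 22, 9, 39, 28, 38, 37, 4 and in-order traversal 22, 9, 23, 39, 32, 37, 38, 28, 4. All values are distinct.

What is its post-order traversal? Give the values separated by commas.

9, 22, 39, 23, 37, 38, 4, 28, 32

The first element of pre-order is the root; it splits in-order into left and right subtrees.
Root 32: left subtree has 4 nodes {22, 9, 23, 39}, right has 4 {37, 38, 28, 4}.
  Root 23: left subtree has 2 nodes {22, 9}, right has 1 {39}.
    Root 22: left subtree has 0 nodes { }, right has 1 {9}.
  Root 28: left subtree has 2 nodes {37, 38}, right has 1 {4}.
    Root 38: left subtree has 1 node {37}, right has 0 { }.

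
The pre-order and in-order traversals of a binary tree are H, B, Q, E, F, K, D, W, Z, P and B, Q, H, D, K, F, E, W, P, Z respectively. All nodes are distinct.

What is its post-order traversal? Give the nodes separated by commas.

The first element of pre-order is the root; it splits in-order into left and right subtrees.
Root H: left subtree has 2 nodes {B, Q}, right has 7 {D, K, F, E, W, P, Z}.
  Root B: left subtree has 0 nodes { }, right has 1 {Q}.
  Root E: left subtree has 3 nodes {D, K, F}, right has 3 {W, P, Z}.
    Root F: left subtree has 2 nodes {D, K}, right has 0 { }.
      Root K: left subtree has 1 node {D}, right has 0 { }.
    Root W: left subtree has 0 nodes { }, right has 2 {P, Z}.
      Root Z: left subtree has 1 node {P}, right has 0 { }.

Q, B, D, K, F, P, Z, W, E, H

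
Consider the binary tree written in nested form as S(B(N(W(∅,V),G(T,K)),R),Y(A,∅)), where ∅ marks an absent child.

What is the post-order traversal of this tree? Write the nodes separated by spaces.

Post-order visits the left subtree, then the right subtree, then the node.
At S: go left to B.
  At B: go left to N.
    At N: go left to W.
      At W: no left child.
      At W: go right to V.
        V is a leaf — visit V.
      Visit W.
    At N: go right to G.
      At G: go left to T.
        T is a leaf — visit T.
      At G: go right to K.
        K is a leaf — visit K.
      Visit G.
    Visit N.
  At B: go right to R.
    R is a leaf — visit R.
  Visit B.
At S: go right to Y.
  At Y: go left to A.
    A is a leaf — visit A.
  At Y: no right child.
  Visit Y.
Visit S.

V W T K G N R B A Y S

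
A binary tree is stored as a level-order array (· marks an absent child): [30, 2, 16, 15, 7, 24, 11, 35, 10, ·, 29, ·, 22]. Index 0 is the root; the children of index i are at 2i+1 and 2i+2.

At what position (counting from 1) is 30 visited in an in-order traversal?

7

In-order visits the left subtree, then the node, then the right subtree.
At 30: go left to 2.
  At 2: go left to 15.
    At 15: go left to 35.
      35 is a leaf — visit 35.
    Visit 15.
    At 15: go right to 10.
      10 is a leaf — visit 10.
  Visit 2.
  At 2: go right to 7.
    At 7: no left child.
    Visit 7.
    At 7: go right to 29.
      29 is a leaf — visit 29.
Visit 30.
At 30: go right to 16.
  At 16: go left to 24.
    At 24: no left child.
    Visit 24.
    At 24: go right to 22.
      22 is a leaf — visit 22.
  Visit 16.
  At 16: go right to 11.
    11 is a leaf — visit 11.
Full in-order sequence: 35, 15, 10, 2, 7, 29, 30, 24, 22, 16, 11.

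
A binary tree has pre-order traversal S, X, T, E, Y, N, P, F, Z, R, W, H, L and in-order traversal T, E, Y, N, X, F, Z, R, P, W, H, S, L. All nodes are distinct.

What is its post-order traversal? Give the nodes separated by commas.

N, Y, E, T, R, Z, F, H, W, P, X, L, S

The first element of pre-order is the root; it splits in-order into left and right subtrees.
Root S: left subtree has 11 nodes {T, E, Y, N, X, F, Z, R, P, W, H}, right has 1 {L}.
  Root X: left subtree has 4 nodes {T, E, Y, N}, right has 6 {F, Z, R, P, W, H}.
    Root T: left subtree has 0 nodes { }, right has 3 {E, Y, N}.
      Root E: left subtree has 0 nodes { }, right has 2 {Y, N}.
        Root Y: left subtree has 0 nodes { }, right has 1 {N}.
    Root P: left subtree has 3 nodes {F, Z, R}, right has 2 {W, H}.
      Root F: left subtree has 0 nodes { }, right has 2 {Z, R}.
        Root Z: left subtree has 0 nodes { }, right has 1 {R}.
      Root W: left subtree has 0 nodes { }, right has 1 {H}.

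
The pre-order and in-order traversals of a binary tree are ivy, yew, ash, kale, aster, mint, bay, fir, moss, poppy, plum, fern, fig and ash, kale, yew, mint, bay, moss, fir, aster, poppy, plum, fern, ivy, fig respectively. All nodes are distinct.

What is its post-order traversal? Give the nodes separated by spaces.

kale ash moss fir bay mint fern plum poppy aster yew fig ivy

The first element of pre-order is the root; it splits in-order into left and right subtrees.
Root ivy: left subtree has 11 nodes {ash, kale, yew, mint, bay, moss, fir, aster, poppy, plum, fern}, right has 1 {fig}.
  Root yew: left subtree has 2 nodes {ash, kale}, right has 8 {mint, bay, moss, fir, aster, poppy, plum, fern}.
    Root ash: left subtree has 0 nodes { }, right has 1 {kale}.
    Root aster: left subtree has 4 nodes {mint, bay, moss, fir}, right has 3 {poppy, plum, fern}.
      Root mint: left subtree has 0 nodes { }, right has 3 {bay, moss, fir}.
        Root bay: left subtree has 0 nodes { }, right has 2 {moss, fir}.
          Root fir: left subtree has 1 node {moss}, right has 0 { }.
      Root poppy: left subtree has 0 nodes { }, right has 2 {plum, fern}.
        Root plum: left subtree has 0 nodes { }, right has 1 {fern}.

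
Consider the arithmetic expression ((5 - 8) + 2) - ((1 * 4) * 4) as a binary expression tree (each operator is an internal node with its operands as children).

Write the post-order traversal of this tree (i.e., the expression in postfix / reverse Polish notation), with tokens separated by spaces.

5 8 - 2 + 1 4 * 4 * -

Post-order on an expression tree gives postfix notation: for each operator, emit left operand, right operand, then the operator.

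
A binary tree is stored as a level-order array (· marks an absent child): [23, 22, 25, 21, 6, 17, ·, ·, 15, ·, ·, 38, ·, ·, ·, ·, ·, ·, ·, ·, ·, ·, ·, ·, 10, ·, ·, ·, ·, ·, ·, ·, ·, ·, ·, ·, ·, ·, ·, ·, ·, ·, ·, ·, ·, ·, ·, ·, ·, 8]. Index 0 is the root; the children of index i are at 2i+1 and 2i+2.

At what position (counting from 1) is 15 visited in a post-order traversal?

Post-order visits the left subtree, then the right subtree, then the node.
At 23: go left to 22.
  At 22: go left to 21.
    At 21: no left child.
    At 21: go right to 15.
      15 is a leaf — visit 15.
    Visit 21.
  At 22: go right to 6.
    6 is a leaf — visit 6.
  Visit 22.
At 23: go right to 25.
  At 25: go left to 17.
    At 17: go left to 38.
      At 38: no left child.
      At 38: go right to 10.
        At 10: go left to 8.
          8 is a leaf — visit 8.
        At 10: no right child.
        Visit 10.
      Visit 38.
    At 17: no right child.
    Visit 17.
  At 25: no right child.
  Visit 25.
Visit 23.
Full post-order sequence: 15, 21, 6, 22, 8, 10, 38, 17, 25, 23.

1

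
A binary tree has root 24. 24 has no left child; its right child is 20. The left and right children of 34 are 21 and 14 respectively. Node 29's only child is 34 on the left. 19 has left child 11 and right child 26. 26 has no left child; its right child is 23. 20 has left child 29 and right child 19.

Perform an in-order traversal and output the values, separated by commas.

In-order visits the left subtree, then the node, then the right subtree.
At 24: no left child.
Visit 24.
At 24: go right to 20.
  At 20: go left to 29.
    At 29: go left to 34.
      At 34: go left to 21.
        21 is a leaf — visit 21.
      Visit 34.
      At 34: go right to 14.
        14 is a leaf — visit 14.
    Visit 29.
    At 29: no right child.
  Visit 20.
  At 20: go right to 19.
    At 19: go left to 11.
      11 is a leaf — visit 11.
    Visit 19.
    At 19: go right to 26.
      At 26: no left child.
      Visit 26.
      At 26: go right to 23.
        23 is a leaf — visit 23.

24, 21, 34, 14, 29, 20, 11, 19, 26, 23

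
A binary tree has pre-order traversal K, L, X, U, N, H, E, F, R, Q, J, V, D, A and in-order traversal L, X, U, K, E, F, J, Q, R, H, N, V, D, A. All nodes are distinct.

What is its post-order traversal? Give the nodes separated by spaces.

The first element of pre-order is the root; it splits in-order into left and right subtrees.
Root K: left subtree has 3 nodes {L, X, U}, right has 10 {E, F, J, Q, R, H, N, V, D, A}.
  Root L: left subtree has 0 nodes { }, right has 2 {X, U}.
    Root X: left subtree has 0 nodes { }, right has 1 {U}.
  Root N: left subtree has 6 nodes {E, F, J, Q, R, H}, right has 3 {V, D, A}.
    Root H: left subtree has 5 nodes {E, F, J, Q, R}, right has 0 { }.
      Root E: left subtree has 0 nodes { }, right has 4 {F, J, Q, R}.
        Root F: left subtree has 0 nodes { }, right has 3 {J, Q, R}.
          Root R: left subtree has 2 nodes {J, Q}, right has 0 { }.
            Root Q: left subtree has 1 node {J}, right has 0 { }.
    Root V: left subtree has 0 nodes { }, right has 2 {D, A}.
      Root D: left subtree has 0 nodes { }, right has 1 {A}.

U X L J Q R F E H A D V N K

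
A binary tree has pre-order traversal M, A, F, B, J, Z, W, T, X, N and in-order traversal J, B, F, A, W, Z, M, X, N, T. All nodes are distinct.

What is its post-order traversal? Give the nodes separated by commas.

The first element of pre-order is the root; it splits in-order into left and right subtrees.
Root M: left subtree has 6 nodes {J, B, F, A, W, Z}, right has 3 {X, N, T}.
  Root A: left subtree has 3 nodes {J, B, F}, right has 2 {W, Z}.
    Root F: left subtree has 2 nodes {J, B}, right has 0 { }.
      Root B: left subtree has 1 node {J}, right has 0 { }.
    Root Z: left subtree has 1 node {W}, right has 0 { }.
  Root T: left subtree has 2 nodes {X, N}, right has 0 { }.
    Root X: left subtree has 0 nodes { }, right has 1 {N}.

J, B, F, W, Z, A, N, X, T, M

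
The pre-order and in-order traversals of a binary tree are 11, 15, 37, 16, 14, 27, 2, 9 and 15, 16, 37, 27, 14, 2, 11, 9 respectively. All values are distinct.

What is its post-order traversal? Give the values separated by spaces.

The first element of pre-order is the root; it splits in-order into left and right subtrees.
Root 11: left subtree has 6 nodes {15, 16, 37, 27, 14, 2}, right has 1 {9}.
  Root 15: left subtree has 0 nodes { }, right has 5 {16, 37, 27, 14, 2}.
    Root 37: left subtree has 1 node {16}, right has 3 {27, 14, 2}.
      Root 14: left subtree has 1 node {27}, right has 1 {2}.

16 27 2 14 37 15 9 11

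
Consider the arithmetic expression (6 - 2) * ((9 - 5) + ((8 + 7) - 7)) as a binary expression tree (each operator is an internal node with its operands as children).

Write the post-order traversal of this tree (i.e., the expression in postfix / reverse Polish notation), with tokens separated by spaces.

6 2 - 9 5 - 8 7 + 7 - + *

Post-order on an expression tree gives postfix notation: for each operator, emit left operand, right operand, then the operator.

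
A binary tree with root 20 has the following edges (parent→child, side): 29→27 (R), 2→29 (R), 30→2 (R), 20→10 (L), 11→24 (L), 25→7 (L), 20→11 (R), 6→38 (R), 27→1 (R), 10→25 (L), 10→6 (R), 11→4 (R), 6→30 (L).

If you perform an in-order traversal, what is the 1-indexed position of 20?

In-order visits the left subtree, then the node, then the right subtree.
At 20: go left to 10.
  At 10: go left to 25.
    At 25: go left to 7.
      7 is a leaf — visit 7.
    Visit 25.
    At 25: no right child.
  Visit 10.
  At 10: go right to 6.
    At 6: go left to 30.
      At 30: no left child.
      Visit 30.
      At 30: go right to 2.
        At 2: no left child.
        Visit 2.
        At 2: go right to 29.
          At 29: no left child.
          Visit 29.
          At 29: go right to 27.
            At 27: no left child.
            Visit 27.
            At 27: go right to 1.
              1 is a leaf — visit 1.
    Visit 6.
    At 6: go right to 38.
      38 is a leaf — visit 38.
Visit 20.
At 20: go right to 11.
  At 11: go left to 24.
    24 is a leaf — visit 24.
  Visit 11.
  At 11: go right to 4.
    4 is a leaf — visit 4.
Full in-order sequence: 7, 25, 10, 30, 2, 29, 27, 1, 6, 38, 20, 24, 11, 4.

11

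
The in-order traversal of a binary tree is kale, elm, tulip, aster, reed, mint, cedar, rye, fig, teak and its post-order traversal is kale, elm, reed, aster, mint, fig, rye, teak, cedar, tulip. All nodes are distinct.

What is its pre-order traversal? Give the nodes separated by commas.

The last element of post-order is the root; it splits in-order into left and right subtrees.
Root tulip: left subtree has 2 nodes {kale, elm}, right has 7 {aster, reed, mint, cedar, rye, fig, teak}.
  Root elm: left subtree has 1 node {kale}, right has 0 { }.
  Root cedar: left subtree has 3 nodes {aster, reed, mint}, right has 3 {rye, fig, teak}.
    Root mint: left subtree has 2 nodes {aster, reed}, right has 0 { }.
      Root aster: left subtree has 0 nodes { }, right has 1 {reed}.
    Root teak: left subtree has 2 nodes {rye, fig}, right has 0 { }.
      Root rye: left subtree has 0 nodes { }, right has 1 {fig}.

tulip, elm, kale, cedar, mint, aster, reed, teak, rye, fig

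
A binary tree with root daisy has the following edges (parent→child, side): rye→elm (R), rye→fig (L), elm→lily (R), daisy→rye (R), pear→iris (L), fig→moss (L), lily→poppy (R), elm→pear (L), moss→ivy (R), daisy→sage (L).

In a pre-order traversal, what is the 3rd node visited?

rye

Pre-order visits the node, then its left subtree, then its right subtree.
Visit daisy.
At daisy: go left to sage.
  sage is a leaf — visit sage.
At daisy: go right to rye.
  Visit rye.
  At rye: go left to fig.
    Visit fig.
    At fig: go left to moss.
      Visit moss.
      At moss: no left child.
      At moss: go right to ivy.
        ivy is a leaf — visit ivy.
    At fig: no right child.
  At rye: go right to elm.
    Visit elm.
    At elm: go left to pear.
      Visit pear.
      At pear: go left to iris.
        iris is a leaf — visit iris.
      At pear: no right child.
    At elm: go right to lily.
      Visit lily.
      At lily: no left child.
      At lily: go right to poppy.
        poppy is a leaf — visit poppy.
Full pre-order sequence: daisy, sage, rye, fig, moss, ivy, elm, pear, iris, lily, poppy.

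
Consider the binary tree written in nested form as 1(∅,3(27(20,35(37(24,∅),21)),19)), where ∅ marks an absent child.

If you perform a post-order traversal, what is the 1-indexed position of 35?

Post-order visits the left subtree, then the right subtree, then the node.
At 1: no left child.
At 1: go right to 3.
  At 3: go left to 27.
    At 27: go left to 20.
      20 is a leaf — visit 20.
    At 27: go right to 35.
      At 35: go left to 37.
        At 37: go left to 24.
          24 is a leaf — visit 24.
        At 37: no right child.
        Visit 37.
      At 35: go right to 21.
        21 is a leaf — visit 21.
      Visit 35.
    Visit 27.
  At 3: go right to 19.
    19 is a leaf — visit 19.
  Visit 3.
Visit 1.
Full post-order sequence: 20, 24, 37, 21, 35, 27, 19, 3, 1.

5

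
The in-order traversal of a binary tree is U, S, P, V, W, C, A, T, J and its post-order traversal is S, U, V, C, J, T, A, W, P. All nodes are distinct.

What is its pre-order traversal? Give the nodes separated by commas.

The last element of post-order is the root; it splits in-order into left and right subtrees.
Root P: left subtree has 2 nodes {U, S}, right has 6 {V, W, C, A, T, J}.
  Root U: left subtree has 0 nodes { }, right has 1 {S}.
  Root W: left subtree has 1 node {V}, right has 4 {C, A, T, J}.
    Root A: left subtree has 1 node {C}, right has 2 {T, J}.
      Root T: left subtree has 0 nodes { }, right has 1 {J}.

P, U, S, W, V, A, C, T, J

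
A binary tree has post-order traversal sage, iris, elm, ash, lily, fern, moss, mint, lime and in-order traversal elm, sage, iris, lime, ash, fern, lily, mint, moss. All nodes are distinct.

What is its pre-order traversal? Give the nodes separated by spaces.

lime elm iris sage mint fern ash lily moss

The last element of post-order is the root; it splits in-order into left and right subtrees.
Root lime: left subtree has 3 nodes {elm, sage, iris}, right has 5 {ash, fern, lily, mint, moss}.
  Root elm: left subtree has 0 nodes { }, right has 2 {sage, iris}.
    Root iris: left subtree has 1 node {sage}, right has 0 { }.
  Root mint: left subtree has 3 nodes {ash, fern, lily}, right has 1 {moss}.
    Root fern: left subtree has 1 node {ash}, right has 1 {lily}.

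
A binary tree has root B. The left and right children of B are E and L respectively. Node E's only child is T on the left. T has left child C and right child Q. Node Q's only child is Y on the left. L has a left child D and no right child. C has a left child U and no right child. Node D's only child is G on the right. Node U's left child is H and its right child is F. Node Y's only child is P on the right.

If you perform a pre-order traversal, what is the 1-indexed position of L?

11

Pre-order visits the node, then its left subtree, then its right subtree.
Visit B.
At B: go left to E.
  Visit E.
  At E: go left to T.
    Visit T.
    At T: go left to C.
      Visit C.
      At C: go left to U.
        Visit U.
        At U: go left to H.
          H is a leaf — visit H.
        At U: go right to F.
          F is a leaf — visit F.
      At C: no right child.
    At T: go right to Q.
      Visit Q.
      At Q: go left to Y.
        Visit Y.
        At Y: no left child.
        At Y: go right to P.
          P is a leaf — visit P.
      At Q: no right child.
  At E: no right child.
At B: go right to L.
  Visit L.
  At L: go left to D.
    Visit D.
    At D: no left child.
    At D: go right to G.
      G is a leaf — visit G.
  At L: no right child.
Full pre-order sequence: B, E, T, C, U, H, F, Q, Y, P, L, D, G.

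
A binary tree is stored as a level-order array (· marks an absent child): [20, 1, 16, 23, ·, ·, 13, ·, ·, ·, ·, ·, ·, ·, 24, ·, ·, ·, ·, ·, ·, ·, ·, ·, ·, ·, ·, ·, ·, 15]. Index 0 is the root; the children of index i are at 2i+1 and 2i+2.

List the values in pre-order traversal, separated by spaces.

Pre-order visits the node, then its left subtree, then its right subtree.
Visit 20.
At 20: go left to 1.
  Visit 1.
  At 1: go left to 23.
    23 is a leaf — visit 23.
  At 1: no right child.
At 20: go right to 16.
  Visit 16.
  At 16: no left child.
  At 16: go right to 13.
    Visit 13.
    At 13: no left child.
    At 13: go right to 24.
      Visit 24.
      At 24: go left to 15.
        15 is a leaf — visit 15.
      At 24: no right child.

20 1 23 16 13 24 15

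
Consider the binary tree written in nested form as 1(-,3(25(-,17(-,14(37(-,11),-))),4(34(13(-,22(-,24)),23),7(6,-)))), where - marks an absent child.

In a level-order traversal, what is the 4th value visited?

Level-order visits nodes level by level from the root, left to right within each level.
Level 0: 1
Level 1: 3
Level 2: 25, 4
Level 3: 17, 34, 7
Level 4: 14, 13, 23, 6
Level 5: 37, 22
Level 6: 11, 24
Full level-order sequence: 1, 3, 25, 4, 17, 34, 7, 14, 13, 23, 6, 37, 22, 11, 24.

4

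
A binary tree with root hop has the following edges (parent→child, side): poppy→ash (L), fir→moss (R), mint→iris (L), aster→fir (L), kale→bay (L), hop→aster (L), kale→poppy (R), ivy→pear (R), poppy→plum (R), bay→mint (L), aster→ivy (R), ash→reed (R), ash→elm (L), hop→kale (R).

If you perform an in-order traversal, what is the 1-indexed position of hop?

In-order visits the left subtree, then the node, then the right subtree.
At hop: go left to aster.
  At aster: go left to fir.
    At fir: no left child.
    Visit fir.
    At fir: go right to moss.
      moss is a leaf — visit moss.
  Visit aster.
  At aster: go right to ivy.
    At ivy: no left child.
    Visit ivy.
    At ivy: go right to pear.
      pear is a leaf — visit pear.
Visit hop.
At hop: go right to kale.
  At kale: go left to bay.
    At bay: go left to mint.
      At mint: go left to iris.
        iris is a leaf — visit iris.
      Visit mint.
      At mint: no right child.
    Visit bay.
    At bay: no right child.
  Visit kale.
  At kale: go right to poppy.
    At poppy: go left to ash.
      At ash: go left to elm.
        elm is a leaf — visit elm.
      Visit ash.
      At ash: go right to reed.
        reed is a leaf — visit reed.
    Visit poppy.
    At poppy: go right to plum.
      plum is a leaf — visit plum.
Full in-order sequence: fir, moss, aster, ivy, pear, hop, iris, mint, bay, kale, elm, ash, reed, poppy, plum.

6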